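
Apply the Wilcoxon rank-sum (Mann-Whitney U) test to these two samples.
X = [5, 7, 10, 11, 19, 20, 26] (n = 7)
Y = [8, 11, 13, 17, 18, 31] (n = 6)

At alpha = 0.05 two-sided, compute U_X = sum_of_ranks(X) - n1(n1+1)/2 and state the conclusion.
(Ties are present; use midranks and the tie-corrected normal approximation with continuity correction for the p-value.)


Step 1: Combine and sort all 13 observations; assign midranks.
sorted (value, group): (5,X), (7,X), (8,Y), (10,X), (11,X), (11,Y), (13,Y), (17,Y), (18,Y), (19,X), (20,X), (26,X), (31,Y)
ranks: 5->1, 7->2, 8->3, 10->4, 11->5.5, 11->5.5, 13->7, 17->8, 18->9, 19->10, 20->11, 26->12, 31->13
Step 2: Rank sum for X: R1 = 1 + 2 + 4 + 5.5 + 10 + 11 + 12 = 45.5.
Step 3: U_X = R1 - n1(n1+1)/2 = 45.5 - 7*8/2 = 45.5 - 28 = 17.5.
       U_Y = n1*n2 - U_X = 42 - 17.5 = 24.5.
Step 4: Ties are present, so use the tie-corrected normal approximation (with continuity correction) for the p-value.
Step 5: p-value = 0.667806; compare to alpha = 0.05. fail to reject H0.

U_X = 17.5, p = 0.667806, fail to reject H0 at alpha = 0.05.


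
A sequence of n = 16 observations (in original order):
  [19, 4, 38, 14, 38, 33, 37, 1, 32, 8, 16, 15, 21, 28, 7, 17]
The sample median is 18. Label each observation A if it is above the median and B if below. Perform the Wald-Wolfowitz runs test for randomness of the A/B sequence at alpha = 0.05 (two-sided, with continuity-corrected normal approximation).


Step 1: Compute median = 18; label A = above, B = below.
Labels in order: ABABAAABABBBAABB  (n_A = 8, n_B = 8)
Step 2: Count runs R = 10.
Step 3: Under H0 (random ordering), E[R] = 2*n_A*n_B/(n_A+n_B) + 1 = 2*8*8/16 + 1 = 9.0000.
        Var[R] = 2*n_A*n_B*(2*n_A*n_B - n_A - n_B) / ((n_A+n_B)^2 * (n_A+n_B-1)) = 14336/3840 = 3.7333.
        SD[R] = 1.9322.
Step 4: Continuity-corrected z = (R - 0.5 - E[R]) / SD[R] = (10 - 0.5 - 9.0000) / 1.9322 = 0.2588.
Step 5: Two-sided p-value via normal approximation = 2*(1 - Phi(|z|)) = 0.795809.
Step 6: alpha = 0.05. fail to reject H0.

R = 10, z = 0.2588, p = 0.795809, fail to reject H0.


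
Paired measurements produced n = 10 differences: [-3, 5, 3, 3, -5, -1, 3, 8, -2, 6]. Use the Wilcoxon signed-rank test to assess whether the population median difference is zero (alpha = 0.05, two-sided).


Step 1: Drop any zero differences (none here) and take |d_i|.
|d| = [3, 5, 3, 3, 5, 1, 3, 8, 2, 6]
Step 2: Midrank |d_i| (ties get averaged ranks).
ranks: |3|->4.5, |5|->7.5, |3|->4.5, |3|->4.5, |5|->7.5, |1|->1, |3|->4.5, |8|->10, |2|->2, |6|->9
Step 3: Attach original signs; sum ranks with positive sign and with negative sign.
W+ = 7.5 + 4.5 + 4.5 + 4.5 + 10 + 9 = 40
W- = 4.5 + 7.5 + 1 + 2 = 15
(Check: W+ + W- = 55 should equal n(n+1)/2 = 55.)
Step 4: Test statistic W = min(W+, W-) = 15.
Step 5: Ties in |d|, so use the tie-corrected normal approximation.
        E[W] = n(n+1)/4 = 10*11/4 = 27.5.
        Tie groups: |d|=3 (t=4), |d|=5 (t=2); sum(t^3 - t) = 66.
        Var[W] = n(n+1)(2n+1)/24 - sum(t^3-t)/48 = 2310/24 - 66/48 = 94.875.
        z = (W - E[W]) / sqrt(Var[W]) = (15 - 27.5) / 9.7404 = -1.2833.
        Two-sided p = 2*Phi(z) = 0.199381.
Step 6: alpha = 0.05. fail to reject H0.

W+ = 40, W- = 15, W = min = 15, p = 0.199381, fail to reject H0.


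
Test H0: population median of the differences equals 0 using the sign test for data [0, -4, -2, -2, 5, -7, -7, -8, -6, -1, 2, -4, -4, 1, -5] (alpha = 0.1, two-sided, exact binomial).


Step 1: Discard zero differences. Original n = 15; n_eff = number of nonzero differences = 14.
Nonzero differences (with sign): -4, -2, -2, +5, -7, -7, -8, -6, -1, +2, -4, -4, +1, -5
Step 2: Count signs: positive = 3, negative = 11.
Step 3: Under H0: P(positive) = 0.5, so the number of positives S ~ Bin(14, 0.5).
Step 4: Two-sided exact p-value = sum of Bin(14,0.5) probabilities at or below the observed probability = 0.057373.
Step 5: alpha = 0.1. reject H0.

n_eff = 14, pos = 3, neg = 11, p = 0.057373, reject H0.


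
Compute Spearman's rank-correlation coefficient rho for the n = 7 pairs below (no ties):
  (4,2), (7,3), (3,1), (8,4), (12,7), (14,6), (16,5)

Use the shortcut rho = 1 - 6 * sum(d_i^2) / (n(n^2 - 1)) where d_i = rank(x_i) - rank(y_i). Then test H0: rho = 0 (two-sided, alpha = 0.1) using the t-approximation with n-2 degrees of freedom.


Step 1: Rank x and y separately (midranks; no ties here).
rank(x): 4->2, 7->3, 3->1, 8->4, 12->5, 14->6, 16->7
rank(y): 2->2, 3->3, 1->1, 4->4, 7->7, 6->6, 5->5
Step 2: d_i = R_x(i) - R_y(i); compute d_i^2.
  (2-2)^2=0, (3-3)^2=0, (1-1)^2=0, (4-4)^2=0, (5-7)^2=4, (6-6)^2=0, (7-5)^2=4
sum(d^2) = 8.
Step 3: rho = 1 - 6*8 / (7*(7^2 - 1)) = 1 - 48/336 = 0.857143.
Step 4: Under H0, t = rho * sqrt((n-2)/(1-rho^2)) = 3.7210 ~ t(5).
Step 5: Two-sided p-value from the t-distribution with 5 df = 0.013697.
Step 6: alpha = 0.1. reject H0.

rho = 0.8571, p = 0.013697, reject H0 at alpha = 0.1.


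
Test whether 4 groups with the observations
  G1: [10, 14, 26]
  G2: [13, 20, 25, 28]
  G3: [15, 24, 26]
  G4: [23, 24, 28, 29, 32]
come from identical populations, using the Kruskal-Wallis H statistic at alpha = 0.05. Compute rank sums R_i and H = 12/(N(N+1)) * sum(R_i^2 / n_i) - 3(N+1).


Step 1: Combine all N = 15 observations and assign midranks.
sorted (value, group, rank): (10,G1,1), (13,G2,2), (14,G1,3), (15,G3,4), (20,G2,5), (23,G4,6), (24,G3,7.5), (24,G4,7.5), (25,G2,9), (26,G1,10.5), (26,G3,10.5), (28,G2,12.5), (28,G4,12.5), (29,G4,14), (32,G4,15)
Step 2: Sum ranks within each group.
R_1 = 14.5 (n_1 = 3)
R_2 = 28.5 (n_2 = 4)
R_3 = 22 (n_3 = 3)
R_4 = 55 (n_4 = 5)
Step 3: H = 12/(N(N+1)) * sum(R_i^2/n_i) - 3(N+1)
     = 12/(15*16) * (14.5^2/3 + 28.5^2/4 + 22^2/3 + 55^2/5) - 3*16
     = 0.050000 * 1039.48 - 48
     = 3.973958.
Step 4: Ties present; correction factor C = 1 - 18/(15^3 - 15) = 0.994643. Corrected H = 3.973958 / 0.994643 = 3.995362.
Step 5: Under H0, H ~ chi^2(3); p-value = 0.261965.
Step 6: alpha = 0.05. fail to reject H0.

H = 3.9954, df = 3, p = 0.261965, fail to reject H0.


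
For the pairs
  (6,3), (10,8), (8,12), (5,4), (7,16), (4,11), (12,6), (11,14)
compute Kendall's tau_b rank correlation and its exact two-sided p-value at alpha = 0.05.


Step 1: Enumerate the 28 unordered pairs (i,j) with i<j and classify each by sign(x_j-x_i) * sign(y_j-y_i).
  (1,2):dx=+4,dy=+5->C; (1,3):dx=+2,dy=+9->C; (1,4):dx=-1,dy=+1->D; (1,5):dx=+1,dy=+13->C
  (1,6):dx=-2,dy=+8->D; (1,7):dx=+6,dy=+3->C; (1,8):dx=+5,dy=+11->C; (2,3):dx=-2,dy=+4->D
  (2,4):dx=-5,dy=-4->C; (2,5):dx=-3,dy=+8->D; (2,6):dx=-6,dy=+3->D; (2,7):dx=+2,dy=-2->D
  (2,8):dx=+1,dy=+6->C; (3,4):dx=-3,dy=-8->C; (3,5):dx=-1,dy=+4->D; (3,6):dx=-4,dy=-1->C
  (3,7):dx=+4,dy=-6->D; (3,8):dx=+3,dy=+2->C; (4,5):dx=+2,dy=+12->C; (4,6):dx=-1,dy=+7->D
  (4,7):dx=+7,dy=+2->C; (4,8):dx=+6,dy=+10->C; (5,6):dx=-3,dy=-5->C; (5,7):dx=+5,dy=-10->D
  (5,8):dx=+4,dy=-2->D; (6,7):dx=+8,dy=-5->D; (6,8):dx=+7,dy=+3->C; (7,8):dx=-1,dy=+8->D
Step 2: C = 15, D = 13, total pairs = 28.
Step 3: tau = (C - D)/(n(n-1)/2) = (15 - 13)/28 = 0.071429.
Step 4: Exact two-sided p-value (enumerate n! = 40320 permutations of y under H0): p = 0.904861.
Step 5: alpha = 0.05. fail to reject H0.

tau_b = 0.0714 (C=15, D=13), p = 0.904861, fail to reject H0.


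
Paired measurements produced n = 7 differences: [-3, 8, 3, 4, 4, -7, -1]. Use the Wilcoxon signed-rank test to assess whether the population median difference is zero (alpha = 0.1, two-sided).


Step 1: Drop any zero differences (none here) and take |d_i|.
|d| = [3, 8, 3, 4, 4, 7, 1]
Step 2: Midrank |d_i| (ties get averaged ranks).
ranks: |3|->2.5, |8|->7, |3|->2.5, |4|->4.5, |4|->4.5, |7|->6, |1|->1
Step 3: Attach original signs; sum ranks with positive sign and with negative sign.
W+ = 7 + 2.5 + 4.5 + 4.5 = 18.5
W- = 2.5 + 6 + 1 = 9.5
(Check: W+ + W- = 28 should equal n(n+1)/2 = 28.)
Step 4: Test statistic W = min(W+, W-) = 9.5.
Step 5: Ties in |d|, so use the tie-corrected normal approximation.
        E[W] = n(n+1)/4 = 7*8/4 = 14.
        Tie groups: |d|=3 (t=2), |d|=4 (t=2); sum(t^3 - t) = 12.
        Var[W] = n(n+1)(2n+1)/24 - sum(t^3-t)/48 = 840/24 - 12/48 = 34.75.
        z = (W - E[W]) / sqrt(Var[W]) = (9.5 - 14) / 5.8949 = -0.7634.
        Two-sided p = 2*Phi(z) = 0.445243.
Step 6: alpha = 0.1. fail to reject H0.

W+ = 18.5, W- = 9.5, W = min = 9.5, p = 0.445243, fail to reject H0.


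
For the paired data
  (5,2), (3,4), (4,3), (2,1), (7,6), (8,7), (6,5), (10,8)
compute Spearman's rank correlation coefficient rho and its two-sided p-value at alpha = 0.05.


Step 1: Rank x and y separately (midranks; no ties here).
rank(x): 5->4, 3->2, 4->3, 2->1, 7->6, 8->7, 6->5, 10->8
rank(y): 2->2, 4->4, 3->3, 1->1, 6->6, 7->7, 5->5, 8->8
Step 2: d_i = R_x(i) - R_y(i); compute d_i^2.
  (4-2)^2=4, (2-4)^2=4, (3-3)^2=0, (1-1)^2=0, (6-6)^2=0, (7-7)^2=0, (5-5)^2=0, (8-8)^2=0
sum(d^2) = 8.
Step 3: rho = 1 - 6*8 / (8*(8^2 - 1)) = 1 - 48/504 = 0.904762.
Step 4: Under H0, t = rho * sqrt((n-2)/(1-rho^2)) = 5.2034 ~ t(6).
Step 5: Two-sided p-value from the t-distribution with 6 df = 0.002008.
Step 6: alpha = 0.05. reject H0.

rho = 0.9048, p = 0.002008, reject H0 at alpha = 0.05.


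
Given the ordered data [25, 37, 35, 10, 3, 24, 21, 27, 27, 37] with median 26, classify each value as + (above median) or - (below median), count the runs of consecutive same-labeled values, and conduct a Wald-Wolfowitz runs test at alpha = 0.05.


Step 1: Compute median = 26; label A = above, B = below.
Labels in order: BAABBBBAAA  (n_A = 5, n_B = 5)
Step 2: Count runs R = 4.
Step 3: Under H0 (random ordering), E[R] = 2*n_A*n_B/(n_A+n_B) + 1 = 2*5*5/10 + 1 = 6.0000.
        Var[R] = 2*n_A*n_B*(2*n_A*n_B - n_A - n_B) / ((n_A+n_B)^2 * (n_A+n_B-1)) = 2000/900 = 2.2222.
        SD[R] = 1.4907.
Step 4: Continuity-corrected z = (R + 0.5 - E[R]) / SD[R] = (4 + 0.5 - 6.0000) / 1.4907 = -1.0062.
Step 5: Two-sided p-value via normal approximation = 2*(1 - Phi(|z|)) = 0.314305.
Step 6: alpha = 0.05. fail to reject H0.

R = 4, z = -1.0062, p = 0.314305, fail to reject H0.


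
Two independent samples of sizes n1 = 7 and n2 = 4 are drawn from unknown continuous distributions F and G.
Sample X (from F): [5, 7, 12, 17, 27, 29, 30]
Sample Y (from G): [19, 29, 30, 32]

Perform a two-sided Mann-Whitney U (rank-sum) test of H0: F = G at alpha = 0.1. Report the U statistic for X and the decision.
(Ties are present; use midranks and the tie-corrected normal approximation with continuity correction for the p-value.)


Step 1: Combine and sort all 11 observations; assign midranks.
sorted (value, group): (5,X), (7,X), (12,X), (17,X), (19,Y), (27,X), (29,X), (29,Y), (30,X), (30,Y), (32,Y)
ranks: 5->1, 7->2, 12->3, 17->4, 19->5, 27->6, 29->7.5, 29->7.5, 30->9.5, 30->9.5, 32->11
Step 2: Rank sum for X: R1 = 1 + 2 + 3 + 4 + 6 + 7.5 + 9.5 = 33.
Step 3: U_X = R1 - n1(n1+1)/2 = 33 - 7*8/2 = 33 - 28 = 5.
       U_Y = n1*n2 - U_X = 28 - 5 = 23.
Step 4: Ties are present, so use the tie-corrected normal approximation (with continuity correction) for the p-value.
Step 5: p-value = 0.106592; compare to alpha = 0.1. fail to reject H0.

U_X = 5, p = 0.106592, fail to reject H0 at alpha = 0.1.


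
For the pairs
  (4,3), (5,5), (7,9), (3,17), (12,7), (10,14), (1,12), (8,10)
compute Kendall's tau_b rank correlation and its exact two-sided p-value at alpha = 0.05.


Step 1: Enumerate the 28 unordered pairs (i,j) with i<j and classify each by sign(x_j-x_i) * sign(y_j-y_i).
  (1,2):dx=+1,dy=+2->C; (1,3):dx=+3,dy=+6->C; (1,4):dx=-1,dy=+14->D; (1,5):dx=+8,dy=+4->C
  (1,6):dx=+6,dy=+11->C; (1,7):dx=-3,dy=+9->D; (1,8):dx=+4,dy=+7->C; (2,3):dx=+2,dy=+4->C
  (2,4):dx=-2,dy=+12->D; (2,5):dx=+7,dy=+2->C; (2,6):dx=+5,dy=+9->C; (2,7):dx=-4,dy=+7->D
  (2,8):dx=+3,dy=+5->C; (3,4):dx=-4,dy=+8->D; (3,5):dx=+5,dy=-2->D; (3,6):dx=+3,dy=+5->C
  (3,7):dx=-6,dy=+3->D; (3,8):dx=+1,dy=+1->C; (4,5):dx=+9,dy=-10->D; (4,6):dx=+7,dy=-3->D
  (4,7):dx=-2,dy=-5->C; (4,8):dx=+5,dy=-7->D; (5,6):dx=-2,dy=+7->D; (5,7):dx=-11,dy=+5->D
  (5,8):dx=-4,dy=+3->D; (6,7):dx=-9,dy=-2->C; (6,8):dx=-2,dy=-4->C; (7,8):dx=+7,dy=-2->D
Step 2: C = 14, D = 14, total pairs = 28.
Step 3: tau = (C - D)/(n(n-1)/2) = (14 - 14)/28 = 0.000000.
Step 4: Exact two-sided p-value (enumerate n! = 40320 permutations of y under H0): p = 1.000000.
Step 5: alpha = 0.05. fail to reject H0.

tau_b = 0.0000 (C=14, D=14), p = 1.000000, fail to reject H0.


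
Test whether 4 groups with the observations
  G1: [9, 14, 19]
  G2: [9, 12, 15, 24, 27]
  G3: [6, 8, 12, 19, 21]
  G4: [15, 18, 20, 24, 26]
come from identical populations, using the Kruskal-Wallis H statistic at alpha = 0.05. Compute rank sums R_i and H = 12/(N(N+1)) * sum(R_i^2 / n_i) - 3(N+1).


Step 1: Combine all N = 18 observations and assign midranks.
sorted (value, group, rank): (6,G3,1), (8,G3,2), (9,G1,3.5), (9,G2,3.5), (12,G2,5.5), (12,G3,5.5), (14,G1,7), (15,G2,8.5), (15,G4,8.5), (18,G4,10), (19,G1,11.5), (19,G3,11.5), (20,G4,13), (21,G3,14), (24,G2,15.5), (24,G4,15.5), (26,G4,17), (27,G2,18)
Step 2: Sum ranks within each group.
R_1 = 22 (n_1 = 3)
R_2 = 51 (n_2 = 5)
R_3 = 34 (n_3 = 5)
R_4 = 64 (n_4 = 5)
Step 3: H = 12/(N(N+1)) * sum(R_i^2/n_i) - 3(N+1)
     = 12/(18*19) * (22^2/3 + 51^2/5 + 34^2/5 + 64^2/5) - 3*19
     = 0.035088 * 1731.93 - 57
     = 3.769591.
Step 4: Ties present; correction factor C = 1 - 30/(18^3 - 18) = 0.994840. Corrected H = 3.769591 / 0.994840 = 3.789142.
Step 5: Under H0, H ~ chi^2(3); p-value = 0.285152.
Step 6: alpha = 0.05. fail to reject H0.

H = 3.7891, df = 3, p = 0.285152, fail to reject H0.


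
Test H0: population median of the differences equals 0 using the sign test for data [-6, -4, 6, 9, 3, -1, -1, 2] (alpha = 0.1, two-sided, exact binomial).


Step 1: Discard zero differences. Original n = 8; n_eff = number of nonzero differences = 8.
Nonzero differences (with sign): -6, -4, +6, +9, +3, -1, -1, +2
Step 2: Count signs: positive = 4, negative = 4.
Step 3: Under H0: P(positive) = 0.5, so the number of positives S ~ Bin(8, 0.5).
Step 4: Two-sided exact p-value = sum of Bin(8,0.5) probabilities at or below the observed probability = 1.000000.
Step 5: alpha = 0.1. fail to reject H0.

n_eff = 8, pos = 4, neg = 4, p = 1.000000, fail to reject H0.


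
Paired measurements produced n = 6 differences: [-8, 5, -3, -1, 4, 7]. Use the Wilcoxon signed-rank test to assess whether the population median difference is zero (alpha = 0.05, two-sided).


Step 1: Drop any zero differences (none here) and take |d_i|.
|d| = [8, 5, 3, 1, 4, 7]
Step 2: Midrank |d_i| (ties get averaged ranks).
ranks: |8|->6, |5|->4, |3|->2, |1|->1, |4|->3, |7|->5
Step 3: Attach original signs; sum ranks with positive sign and with negative sign.
W+ = 4 + 3 + 5 = 12
W- = 6 + 2 + 1 = 9
(Check: W+ + W- = 21 should equal n(n+1)/2 = 21.)
Step 4: Test statistic W = min(W+, W-) = 9.
Step 5: No ties, so the exact null distribution over the 2^6 = 64 sign assignments gives the two-sided p-value = 0.843750.
Step 6: alpha = 0.05. fail to reject H0.

W+ = 12, W- = 9, W = min = 9, p = 0.843750, fail to reject H0.


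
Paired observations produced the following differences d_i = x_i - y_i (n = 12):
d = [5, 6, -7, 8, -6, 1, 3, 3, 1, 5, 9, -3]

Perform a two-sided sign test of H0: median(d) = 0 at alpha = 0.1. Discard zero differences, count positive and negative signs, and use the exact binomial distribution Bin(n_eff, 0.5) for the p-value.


Step 1: Discard zero differences. Original n = 12; n_eff = number of nonzero differences = 12.
Nonzero differences (with sign): +5, +6, -7, +8, -6, +1, +3, +3, +1, +5, +9, -3
Step 2: Count signs: positive = 9, negative = 3.
Step 3: Under H0: P(positive) = 0.5, so the number of positives S ~ Bin(12, 0.5).
Step 4: Two-sided exact p-value = sum of Bin(12,0.5) probabilities at or below the observed probability = 0.145996.
Step 5: alpha = 0.1. fail to reject H0.

n_eff = 12, pos = 9, neg = 3, p = 0.145996, fail to reject H0.


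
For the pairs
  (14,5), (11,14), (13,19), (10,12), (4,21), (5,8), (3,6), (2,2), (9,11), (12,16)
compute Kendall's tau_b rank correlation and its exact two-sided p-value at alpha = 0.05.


Step 1: Enumerate the 45 unordered pairs (i,j) with i<j and classify each by sign(x_j-x_i) * sign(y_j-y_i).
  (1,2):dx=-3,dy=+9->D; (1,3):dx=-1,dy=+14->D; (1,4):dx=-4,dy=+7->D; (1,5):dx=-10,dy=+16->D
  (1,6):dx=-9,dy=+3->D; (1,7):dx=-11,dy=+1->D; (1,8):dx=-12,dy=-3->C; (1,9):dx=-5,dy=+6->D
  (1,10):dx=-2,dy=+11->D; (2,3):dx=+2,dy=+5->C; (2,4):dx=-1,dy=-2->C; (2,5):dx=-7,dy=+7->D
  (2,6):dx=-6,dy=-6->C; (2,7):dx=-8,dy=-8->C; (2,8):dx=-9,dy=-12->C; (2,9):dx=-2,dy=-3->C
  (2,10):dx=+1,dy=+2->C; (3,4):dx=-3,dy=-7->C; (3,5):dx=-9,dy=+2->D; (3,6):dx=-8,dy=-11->C
  (3,7):dx=-10,dy=-13->C; (3,8):dx=-11,dy=-17->C; (3,9):dx=-4,dy=-8->C; (3,10):dx=-1,dy=-3->C
  (4,5):dx=-6,dy=+9->D; (4,6):dx=-5,dy=-4->C; (4,7):dx=-7,dy=-6->C; (4,8):dx=-8,dy=-10->C
  (4,9):dx=-1,dy=-1->C; (4,10):dx=+2,dy=+4->C; (5,6):dx=+1,dy=-13->D; (5,7):dx=-1,dy=-15->C
  (5,8):dx=-2,dy=-19->C; (5,9):dx=+5,dy=-10->D; (5,10):dx=+8,dy=-5->D; (6,7):dx=-2,dy=-2->C
  (6,8):dx=-3,dy=-6->C; (6,9):dx=+4,dy=+3->C; (6,10):dx=+7,dy=+8->C; (7,8):dx=-1,dy=-4->C
  (7,9):dx=+6,dy=+5->C; (7,10):dx=+9,dy=+10->C; (8,9):dx=+7,dy=+9->C; (8,10):dx=+10,dy=+14->C
  (9,10):dx=+3,dy=+5->C
Step 2: C = 31, D = 14, total pairs = 45.
Step 3: tau = (C - D)/(n(n-1)/2) = (31 - 14)/45 = 0.377778.
Step 4: Exact two-sided p-value (enumerate n! = 3628800 permutations of y under H0): p = 0.155742.
Step 5: alpha = 0.05. fail to reject H0.

tau_b = 0.3778 (C=31, D=14), p = 0.155742, fail to reject H0.


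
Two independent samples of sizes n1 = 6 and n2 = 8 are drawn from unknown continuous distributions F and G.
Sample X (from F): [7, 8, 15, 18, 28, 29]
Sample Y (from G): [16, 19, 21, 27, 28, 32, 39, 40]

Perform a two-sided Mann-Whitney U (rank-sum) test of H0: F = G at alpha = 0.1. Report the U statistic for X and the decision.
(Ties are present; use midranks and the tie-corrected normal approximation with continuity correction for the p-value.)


Step 1: Combine and sort all 14 observations; assign midranks.
sorted (value, group): (7,X), (8,X), (15,X), (16,Y), (18,X), (19,Y), (21,Y), (27,Y), (28,X), (28,Y), (29,X), (32,Y), (39,Y), (40,Y)
ranks: 7->1, 8->2, 15->3, 16->4, 18->5, 19->6, 21->7, 27->8, 28->9.5, 28->9.5, 29->11, 32->12, 39->13, 40->14
Step 2: Rank sum for X: R1 = 1 + 2 + 3 + 5 + 9.5 + 11 = 31.5.
Step 3: U_X = R1 - n1(n1+1)/2 = 31.5 - 6*7/2 = 31.5 - 21 = 10.5.
       U_Y = n1*n2 - U_X = 48 - 10.5 = 37.5.
Step 4: Ties are present, so use the tie-corrected normal approximation (with continuity correction) for the p-value.
Step 5: p-value = 0.092930; compare to alpha = 0.1. reject H0.

U_X = 10.5, p = 0.092930, reject H0 at alpha = 0.1.


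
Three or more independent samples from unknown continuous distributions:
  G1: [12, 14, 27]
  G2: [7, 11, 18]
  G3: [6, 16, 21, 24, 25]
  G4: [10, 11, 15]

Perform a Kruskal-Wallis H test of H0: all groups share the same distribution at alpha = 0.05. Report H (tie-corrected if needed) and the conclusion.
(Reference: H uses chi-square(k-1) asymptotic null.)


Step 1: Combine all N = 14 observations and assign midranks.
sorted (value, group, rank): (6,G3,1), (7,G2,2), (10,G4,3), (11,G2,4.5), (11,G4,4.5), (12,G1,6), (14,G1,7), (15,G4,8), (16,G3,9), (18,G2,10), (21,G3,11), (24,G3,12), (25,G3,13), (27,G1,14)
Step 2: Sum ranks within each group.
R_1 = 27 (n_1 = 3)
R_2 = 16.5 (n_2 = 3)
R_3 = 46 (n_3 = 5)
R_4 = 15.5 (n_4 = 3)
Step 3: H = 12/(N(N+1)) * sum(R_i^2/n_i) - 3(N+1)
     = 12/(14*15) * (27^2/3 + 16.5^2/3 + 46^2/5 + 15.5^2/3) - 3*15
     = 0.057143 * 837.033 - 45
     = 2.830476.
Step 4: Ties present; correction factor C = 1 - 6/(14^3 - 14) = 0.997802. Corrected H = 2.830476 / 0.997802 = 2.836711.
Step 5: Under H0, H ~ chi^2(3); p-value = 0.417492.
Step 6: alpha = 0.05. fail to reject H0.

H = 2.8367, df = 3, p = 0.417492, fail to reject H0.


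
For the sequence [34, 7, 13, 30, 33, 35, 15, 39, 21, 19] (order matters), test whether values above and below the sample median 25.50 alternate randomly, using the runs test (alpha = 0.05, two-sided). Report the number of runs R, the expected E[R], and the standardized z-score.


Step 1: Compute median = 25.50; label A = above, B = below.
Labels in order: ABBAAABABB  (n_A = 5, n_B = 5)
Step 2: Count runs R = 6.
Step 3: Under H0 (random ordering), E[R] = 2*n_A*n_B/(n_A+n_B) + 1 = 2*5*5/10 + 1 = 6.0000.
        Var[R] = 2*n_A*n_B*(2*n_A*n_B - n_A - n_B) / ((n_A+n_B)^2 * (n_A+n_B-1)) = 2000/900 = 2.2222.
        SD[R] = 1.4907.
Step 4: R = E[R], so z = 0 with no continuity correction.
Step 5: Two-sided p-value via normal approximation = 2*(1 - Phi(|z|)) = 1.000000.
Step 6: alpha = 0.05. fail to reject H0.

R = 6, z = 0.0000, p = 1.000000, fail to reject H0.


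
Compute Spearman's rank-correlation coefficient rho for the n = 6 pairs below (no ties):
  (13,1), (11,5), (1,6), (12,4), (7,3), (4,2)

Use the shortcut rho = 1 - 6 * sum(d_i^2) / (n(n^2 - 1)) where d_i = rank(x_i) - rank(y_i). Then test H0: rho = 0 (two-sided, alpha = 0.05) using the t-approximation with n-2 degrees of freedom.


Step 1: Rank x and y separately (midranks; no ties here).
rank(x): 13->6, 11->4, 1->1, 12->5, 7->3, 4->2
rank(y): 1->1, 5->5, 6->6, 4->4, 3->3, 2->2
Step 2: d_i = R_x(i) - R_y(i); compute d_i^2.
  (6-1)^2=25, (4-5)^2=1, (1-6)^2=25, (5-4)^2=1, (3-3)^2=0, (2-2)^2=0
sum(d^2) = 52.
Step 3: rho = 1 - 6*52 / (6*(6^2 - 1)) = 1 - 312/210 = -0.485714.
Step 4: Under H0, t = rho * sqrt((n-2)/(1-rho^2)) = -1.1113 ~ t(4).
Step 5: Two-sided p-value from the t-distribution with 4 df = 0.328723.
Step 6: alpha = 0.05. fail to reject H0.

rho = -0.4857, p = 0.328723, fail to reject H0 at alpha = 0.05.


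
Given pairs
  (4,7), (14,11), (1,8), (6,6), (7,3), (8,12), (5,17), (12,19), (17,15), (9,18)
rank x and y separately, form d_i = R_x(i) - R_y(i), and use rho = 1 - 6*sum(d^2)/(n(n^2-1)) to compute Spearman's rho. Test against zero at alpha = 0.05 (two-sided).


Step 1: Rank x and y separately (midranks; no ties here).
rank(x): 4->2, 14->9, 1->1, 6->4, 7->5, 8->6, 5->3, 12->8, 17->10, 9->7
rank(y): 7->3, 11->5, 8->4, 6->2, 3->1, 12->6, 17->8, 19->10, 15->7, 18->9
Step 2: d_i = R_x(i) - R_y(i); compute d_i^2.
  (2-3)^2=1, (9-5)^2=16, (1-4)^2=9, (4-2)^2=4, (5-1)^2=16, (6-6)^2=0, (3-8)^2=25, (8-10)^2=4, (10-7)^2=9, (7-9)^2=4
sum(d^2) = 88.
Step 3: rho = 1 - 6*88 / (10*(10^2 - 1)) = 1 - 528/990 = 0.466667.
Step 4: Under H0, t = rho * sqrt((n-2)/(1-rho^2)) = 1.4924 ~ t(8).
Step 5: Two-sided p-value from the t-distribution with 8 df = 0.173939.
Step 6: alpha = 0.05. fail to reject H0.

rho = 0.4667, p = 0.173939, fail to reject H0 at alpha = 0.05.


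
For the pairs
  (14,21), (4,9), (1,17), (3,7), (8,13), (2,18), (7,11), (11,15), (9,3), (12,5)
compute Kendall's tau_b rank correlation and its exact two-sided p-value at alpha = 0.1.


Step 1: Enumerate the 45 unordered pairs (i,j) with i<j and classify each by sign(x_j-x_i) * sign(y_j-y_i).
  (1,2):dx=-10,dy=-12->C; (1,3):dx=-13,dy=-4->C; (1,4):dx=-11,dy=-14->C; (1,5):dx=-6,dy=-8->C
  (1,6):dx=-12,dy=-3->C; (1,7):dx=-7,dy=-10->C; (1,8):dx=-3,dy=-6->C; (1,9):dx=-5,dy=-18->C
  (1,10):dx=-2,dy=-16->C; (2,3):dx=-3,dy=+8->D; (2,4):dx=-1,dy=-2->C; (2,5):dx=+4,dy=+4->C
  (2,6):dx=-2,dy=+9->D; (2,7):dx=+3,dy=+2->C; (2,8):dx=+7,dy=+6->C; (2,9):dx=+5,dy=-6->D
  (2,10):dx=+8,dy=-4->D; (3,4):dx=+2,dy=-10->D; (3,5):dx=+7,dy=-4->D; (3,6):dx=+1,dy=+1->C
  (3,7):dx=+6,dy=-6->D; (3,8):dx=+10,dy=-2->D; (3,9):dx=+8,dy=-14->D; (3,10):dx=+11,dy=-12->D
  (4,5):dx=+5,dy=+6->C; (4,6):dx=-1,dy=+11->D; (4,7):dx=+4,dy=+4->C; (4,8):dx=+8,dy=+8->C
  (4,9):dx=+6,dy=-4->D; (4,10):dx=+9,dy=-2->D; (5,6):dx=-6,dy=+5->D; (5,7):dx=-1,dy=-2->C
  (5,8):dx=+3,dy=+2->C; (5,9):dx=+1,dy=-10->D; (5,10):dx=+4,dy=-8->D; (6,7):dx=+5,dy=-7->D
  (6,8):dx=+9,dy=-3->D; (6,9):dx=+7,dy=-15->D; (6,10):dx=+10,dy=-13->D; (7,8):dx=+4,dy=+4->C
  (7,9):dx=+2,dy=-8->D; (7,10):dx=+5,dy=-6->D; (8,9):dx=-2,dy=-12->C; (8,10):dx=+1,dy=-10->D
  (9,10):dx=+3,dy=+2->C
Step 2: C = 22, D = 23, total pairs = 45.
Step 3: tau = (C - D)/(n(n-1)/2) = (22 - 23)/45 = -0.022222.
Step 4: Exact two-sided p-value (enumerate n! = 3628800 permutations of y under H0): p = 1.000000.
Step 5: alpha = 0.1. fail to reject H0.

tau_b = -0.0222 (C=22, D=23), p = 1.000000, fail to reject H0.


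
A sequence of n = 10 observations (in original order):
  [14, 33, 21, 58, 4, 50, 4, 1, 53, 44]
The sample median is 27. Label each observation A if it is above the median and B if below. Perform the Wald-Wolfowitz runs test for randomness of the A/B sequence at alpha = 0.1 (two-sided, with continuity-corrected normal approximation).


Step 1: Compute median = 27; label A = above, B = below.
Labels in order: BABABABBAA  (n_A = 5, n_B = 5)
Step 2: Count runs R = 8.
Step 3: Under H0 (random ordering), E[R] = 2*n_A*n_B/(n_A+n_B) + 1 = 2*5*5/10 + 1 = 6.0000.
        Var[R] = 2*n_A*n_B*(2*n_A*n_B - n_A - n_B) / ((n_A+n_B)^2 * (n_A+n_B-1)) = 2000/900 = 2.2222.
        SD[R] = 1.4907.
Step 4: Continuity-corrected z = (R - 0.5 - E[R]) / SD[R] = (8 - 0.5 - 6.0000) / 1.4907 = 1.0062.
Step 5: Two-sided p-value via normal approximation = 2*(1 - Phi(|z|)) = 0.314305.
Step 6: alpha = 0.1. fail to reject H0.

R = 8, z = 1.0062, p = 0.314305, fail to reject H0.


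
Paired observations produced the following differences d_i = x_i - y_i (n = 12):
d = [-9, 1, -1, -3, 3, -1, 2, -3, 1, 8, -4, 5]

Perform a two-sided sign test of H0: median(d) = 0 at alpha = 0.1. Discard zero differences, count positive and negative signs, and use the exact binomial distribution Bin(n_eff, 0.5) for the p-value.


Step 1: Discard zero differences. Original n = 12; n_eff = number of nonzero differences = 12.
Nonzero differences (with sign): -9, +1, -1, -3, +3, -1, +2, -3, +1, +8, -4, +5
Step 2: Count signs: positive = 6, negative = 6.
Step 3: Under H0: P(positive) = 0.5, so the number of positives S ~ Bin(12, 0.5).
Step 4: Two-sided exact p-value = sum of Bin(12,0.5) probabilities at or below the observed probability = 1.000000.
Step 5: alpha = 0.1. fail to reject H0.

n_eff = 12, pos = 6, neg = 6, p = 1.000000, fail to reject H0.


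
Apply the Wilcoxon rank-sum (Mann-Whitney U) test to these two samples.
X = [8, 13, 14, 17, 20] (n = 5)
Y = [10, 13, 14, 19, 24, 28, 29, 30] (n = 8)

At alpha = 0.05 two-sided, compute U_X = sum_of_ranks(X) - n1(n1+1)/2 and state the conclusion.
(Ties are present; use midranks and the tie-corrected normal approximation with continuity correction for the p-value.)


Step 1: Combine and sort all 13 observations; assign midranks.
sorted (value, group): (8,X), (10,Y), (13,X), (13,Y), (14,X), (14,Y), (17,X), (19,Y), (20,X), (24,Y), (28,Y), (29,Y), (30,Y)
ranks: 8->1, 10->2, 13->3.5, 13->3.5, 14->5.5, 14->5.5, 17->7, 19->8, 20->9, 24->10, 28->11, 29->12, 30->13
Step 2: Rank sum for X: R1 = 1 + 3.5 + 5.5 + 7 + 9 = 26.
Step 3: U_X = R1 - n1(n1+1)/2 = 26 - 5*6/2 = 26 - 15 = 11.
       U_Y = n1*n2 - U_X = 40 - 11 = 29.
Step 4: Ties are present, so use the tie-corrected normal approximation (with continuity correction) for the p-value.
Step 5: p-value = 0.212139; compare to alpha = 0.05. fail to reject H0.

U_X = 11, p = 0.212139, fail to reject H0 at alpha = 0.05.


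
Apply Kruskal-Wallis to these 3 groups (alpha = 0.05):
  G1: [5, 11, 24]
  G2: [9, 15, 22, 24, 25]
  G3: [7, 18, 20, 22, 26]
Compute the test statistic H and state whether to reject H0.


Step 1: Combine all N = 13 observations and assign midranks.
sorted (value, group, rank): (5,G1,1), (7,G3,2), (9,G2,3), (11,G1,4), (15,G2,5), (18,G3,6), (20,G3,7), (22,G2,8.5), (22,G3,8.5), (24,G1,10.5), (24,G2,10.5), (25,G2,12), (26,G3,13)
Step 2: Sum ranks within each group.
R_1 = 15.5 (n_1 = 3)
R_2 = 39 (n_2 = 5)
R_3 = 36.5 (n_3 = 5)
Step 3: H = 12/(N(N+1)) * sum(R_i^2/n_i) - 3(N+1)
     = 12/(13*14) * (15.5^2/3 + 39^2/5 + 36.5^2/5) - 3*14
     = 0.065934 * 650.733 - 42
     = 0.905495.
Step 4: Ties present; correction factor C = 1 - 12/(13^3 - 13) = 0.994505. Corrected H = 0.905495 / 0.994505 = 0.910497.
Step 5: Under H0, H ~ chi^2(2); p-value = 0.634290.
Step 6: alpha = 0.05. fail to reject H0.

H = 0.9105, df = 2, p = 0.634290, fail to reject H0.


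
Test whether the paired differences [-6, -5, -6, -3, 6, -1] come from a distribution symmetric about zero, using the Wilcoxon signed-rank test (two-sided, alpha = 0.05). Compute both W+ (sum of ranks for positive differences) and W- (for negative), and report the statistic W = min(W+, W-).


Step 1: Drop any zero differences (none here) and take |d_i|.
|d| = [6, 5, 6, 3, 6, 1]
Step 2: Midrank |d_i| (ties get averaged ranks).
ranks: |6|->5, |5|->3, |6|->5, |3|->2, |6|->5, |1|->1
Step 3: Attach original signs; sum ranks with positive sign and with negative sign.
W+ = 5 = 5
W- = 5 + 3 + 5 + 2 + 1 = 16
(Check: W+ + W- = 21 should equal n(n+1)/2 = 21.)
Step 4: Test statistic W = min(W+, W-) = 5.
Step 5: Ties in |d|, so use the tie-corrected normal approximation.
        E[W] = n(n+1)/4 = 6*7/4 = 10.5.
        Tie groups: |d|=6 (t=3); sum(t^3 - t) = 24.
        Var[W] = n(n+1)(2n+1)/24 - sum(t^3-t)/48 = 546/24 - 24/48 = 22.25.
        z = (W - E[W]) / sqrt(Var[W]) = (5 - 10.5) / 4.7170 = -1.1660.
        Two-sided p = 2*Phi(z) = 0.243615.
Step 6: alpha = 0.05. fail to reject H0.

W+ = 5, W- = 16, W = min = 5, p = 0.243615, fail to reject H0.


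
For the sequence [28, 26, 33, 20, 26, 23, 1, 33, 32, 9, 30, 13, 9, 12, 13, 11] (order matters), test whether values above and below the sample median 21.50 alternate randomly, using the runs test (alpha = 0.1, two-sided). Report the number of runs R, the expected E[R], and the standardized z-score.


Step 1: Compute median = 21.50; label A = above, B = below.
Labels in order: AAABAABAABABBBBB  (n_A = 8, n_B = 8)
Step 2: Count runs R = 8.
Step 3: Under H0 (random ordering), E[R] = 2*n_A*n_B/(n_A+n_B) + 1 = 2*8*8/16 + 1 = 9.0000.
        Var[R] = 2*n_A*n_B*(2*n_A*n_B - n_A - n_B) / ((n_A+n_B)^2 * (n_A+n_B-1)) = 14336/3840 = 3.7333.
        SD[R] = 1.9322.
Step 4: Continuity-corrected z = (R + 0.5 - E[R]) / SD[R] = (8 + 0.5 - 9.0000) / 1.9322 = -0.2588.
Step 5: Two-sided p-value via normal approximation = 2*(1 - Phi(|z|)) = 0.795809.
Step 6: alpha = 0.1. fail to reject H0.

R = 8, z = -0.2588, p = 0.795809, fail to reject H0.


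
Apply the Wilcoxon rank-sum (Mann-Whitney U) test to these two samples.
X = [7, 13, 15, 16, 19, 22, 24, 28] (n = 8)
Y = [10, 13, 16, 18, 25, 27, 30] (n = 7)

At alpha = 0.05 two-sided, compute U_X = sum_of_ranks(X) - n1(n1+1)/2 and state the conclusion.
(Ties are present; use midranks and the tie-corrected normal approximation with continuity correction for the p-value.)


Step 1: Combine and sort all 15 observations; assign midranks.
sorted (value, group): (7,X), (10,Y), (13,X), (13,Y), (15,X), (16,X), (16,Y), (18,Y), (19,X), (22,X), (24,X), (25,Y), (27,Y), (28,X), (30,Y)
ranks: 7->1, 10->2, 13->3.5, 13->3.5, 15->5, 16->6.5, 16->6.5, 18->8, 19->9, 22->10, 24->11, 25->12, 27->13, 28->14, 30->15
Step 2: Rank sum for X: R1 = 1 + 3.5 + 5 + 6.5 + 9 + 10 + 11 + 14 = 60.
Step 3: U_X = R1 - n1(n1+1)/2 = 60 - 8*9/2 = 60 - 36 = 24.
       U_Y = n1*n2 - U_X = 56 - 24 = 32.
Step 4: Ties are present, so use the tie-corrected normal approximation (with continuity correction) for the p-value.
Step 5: p-value = 0.684910; compare to alpha = 0.05. fail to reject H0.

U_X = 24, p = 0.684910, fail to reject H0 at alpha = 0.05.


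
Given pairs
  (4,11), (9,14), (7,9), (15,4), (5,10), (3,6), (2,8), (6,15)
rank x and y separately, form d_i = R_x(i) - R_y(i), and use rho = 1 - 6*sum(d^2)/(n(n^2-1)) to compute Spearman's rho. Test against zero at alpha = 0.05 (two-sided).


Step 1: Rank x and y separately (midranks; no ties here).
rank(x): 4->3, 9->7, 7->6, 15->8, 5->4, 3->2, 2->1, 6->5
rank(y): 11->6, 14->7, 9->4, 4->1, 10->5, 6->2, 8->3, 15->8
Step 2: d_i = R_x(i) - R_y(i); compute d_i^2.
  (3-6)^2=9, (7-7)^2=0, (6-4)^2=4, (8-1)^2=49, (4-5)^2=1, (2-2)^2=0, (1-3)^2=4, (5-8)^2=9
sum(d^2) = 76.
Step 3: rho = 1 - 6*76 / (8*(8^2 - 1)) = 1 - 456/504 = 0.095238.
Step 4: Under H0, t = rho * sqrt((n-2)/(1-rho^2)) = 0.2343 ~ t(6).
Step 5: Two-sided p-value from the t-distribution with 6 df = 0.822505.
Step 6: alpha = 0.05. fail to reject H0.

rho = 0.0952, p = 0.822505, fail to reject H0 at alpha = 0.05.


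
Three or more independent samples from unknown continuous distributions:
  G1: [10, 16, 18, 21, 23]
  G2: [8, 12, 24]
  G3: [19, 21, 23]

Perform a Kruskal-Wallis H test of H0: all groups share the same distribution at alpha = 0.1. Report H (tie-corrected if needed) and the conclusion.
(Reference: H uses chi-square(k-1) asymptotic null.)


Step 1: Combine all N = 11 observations and assign midranks.
sorted (value, group, rank): (8,G2,1), (10,G1,2), (12,G2,3), (16,G1,4), (18,G1,5), (19,G3,6), (21,G1,7.5), (21,G3,7.5), (23,G1,9.5), (23,G3,9.5), (24,G2,11)
Step 2: Sum ranks within each group.
R_1 = 28 (n_1 = 5)
R_2 = 15 (n_2 = 3)
R_3 = 23 (n_3 = 3)
Step 3: H = 12/(N(N+1)) * sum(R_i^2/n_i) - 3(N+1)
     = 12/(11*12) * (28^2/5 + 15^2/3 + 23^2/3) - 3*12
     = 0.090909 * 408.133 - 36
     = 1.103030.
Step 4: Ties present; correction factor C = 1 - 12/(11^3 - 11) = 0.990909. Corrected H = 1.103030 / 0.990909 = 1.113150.
Step 5: Under H0, H ~ chi^2(2); p-value = 0.573169.
Step 6: alpha = 0.1. fail to reject H0.

H = 1.1131, df = 2, p = 0.573169, fail to reject H0.


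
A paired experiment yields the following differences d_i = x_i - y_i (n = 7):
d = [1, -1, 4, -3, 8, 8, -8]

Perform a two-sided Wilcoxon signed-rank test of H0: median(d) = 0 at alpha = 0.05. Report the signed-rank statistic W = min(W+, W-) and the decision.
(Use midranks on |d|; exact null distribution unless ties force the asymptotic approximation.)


Step 1: Drop any zero differences (none here) and take |d_i|.
|d| = [1, 1, 4, 3, 8, 8, 8]
Step 2: Midrank |d_i| (ties get averaged ranks).
ranks: |1|->1.5, |1|->1.5, |4|->4, |3|->3, |8|->6, |8|->6, |8|->6
Step 3: Attach original signs; sum ranks with positive sign and with negative sign.
W+ = 1.5 + 4 + 6 + 6 = 17.5
W- = 1.5 + 3 + 6 = 10.5
(Check: W+ + W- = 28 should equal n(n+1)/2 = 28.)
Step 4: Test statistic W = min(W+, W-) = 10.5.
Step 5: Ties in |d|, so use the tie-corrected normal approximation.
        E[W] = n(n+1)/4 = 7*8/4 = 14.
        Tie groups: |d|=1 (t=2), |d|=8 (t=3); sum(t^3 - t) = 30.
        Var[W] = n(n+1)(2n+1)/24 - sum(t^3-t)/48 = 840/24 - 30/48 = 34.375.
        z = (W - E[W]) / sqrt(Var[W]) = (10.5 - 14) / 5.8630 = -0.5970.
        Two-sided p = 2*Phi(z) = 0.550533.
Step 6: alpha = 0.05. fail to reject H0.

W+ = 17.5, W- = 10.5, W = min = 10.5, p = 0.550533, fail to reject H0.


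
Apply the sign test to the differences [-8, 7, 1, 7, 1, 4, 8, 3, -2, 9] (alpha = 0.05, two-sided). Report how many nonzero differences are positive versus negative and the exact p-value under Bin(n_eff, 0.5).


Step 1: Discard zero differences. Original n = 10; n_eff = number of nonzero differences = 10.
Nonzero differences (with sign): -8, +7, +1, +7, +1, +4, +8, +3, -2, +9
Step 2: Count signs: positive = 8, negative = 2.
Step 3: Under H0: P(positive) = 0.5, so the number of positives S ~ Bin(10, 0.5).
Step 4: Two-sided exact p-value = sum of Bin(10,0.5) probabilities at or below the observed probability = 0.109375.
Step 5: alpha = 0.05. fail to reject H0.

n_eff = 10, pos = 8, neg = 2, p = 0.109375, fail to reject H0.


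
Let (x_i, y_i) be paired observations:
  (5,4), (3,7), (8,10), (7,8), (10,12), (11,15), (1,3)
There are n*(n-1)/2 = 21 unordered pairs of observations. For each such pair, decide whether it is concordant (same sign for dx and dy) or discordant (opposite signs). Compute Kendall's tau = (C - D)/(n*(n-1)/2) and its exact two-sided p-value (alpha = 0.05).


Step 1: Enumerate the 21 unordered pairs (i,j) with i<j and classify each by sign(x_j-x_i) * sign(y_j-y_i).
  (1,2):dx=-2,dy=+3->D; (1,3):dx=+3,dy=+6->C; (1,4):dx=+2,dy=+4->C; (1,5):dx=+5,dy=+8->C
  (1,6):dx=+6,dy=+11->C; (1,7):dx=-4,dy=-1->C; (2,3):dx=+5,dy=+3->C; (2,4):dx=+4,dy=+1->C
  (2,5):dx=+7,dy=+5->C; (2,6):dx=+8,dy=+8->C; (2,7):dx=-2,dy=-4->C; (3,4):dx=-1,dy=-2->C
  (3,5):dx=+2,dy=+2->C; (3,6):dx=+3,dy=+5->C; (3,7):dx=-7,dy=-7->C; (4,5):dx=+3,dy=+4->C
  (4,6):dx=+4,dy=+7->C; (4,7):dx=-6,dy=-5->C; (5,6):dx=+1,dy=+3->C; (5,7):dx=-9,dy=-9->C
  (6,7):dx=-10,dy=-12->C
Step 2: C = 20, D = 1, total pairs = 21.
Step 3: tau = (C - D)/(n(n-1)/2) = (20 - 1)/21 = 0.904762.
Step 4: Exact two-sided p-value (enumerate n! = 5040 permutations of y under H0): p = 0.002778.
Step 5: alpha = 0.05. reject H0.

tau_b = 0.9048 (C=20, D=1), p = 0.002778, reject H0.


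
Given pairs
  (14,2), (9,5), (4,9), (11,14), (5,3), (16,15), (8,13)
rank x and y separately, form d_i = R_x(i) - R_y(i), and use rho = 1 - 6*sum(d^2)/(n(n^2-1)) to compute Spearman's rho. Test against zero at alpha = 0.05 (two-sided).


Step 1: Rank x and y separately (midranks; no ties here).
rank(x): 14->6, 9->4, 4->1, 11->5, 5->2, 16->7, 8->3
rank(y): 2->1, 5->3, 9->4, 14->6, 3->2, 15->7, 13->5
Step 2: d_i = R_x(i) - R_y(i); compute d_i^2.
  (6-1)^2=25, (4-3)^2=1, (1-4)^2=9, (5-6)^2=1, (2-2)^2=0, (7-7)^2=0, (3-5)^2=4
sum(d^2) = 40.
Step 3: rho = 1 - 6*40 / (7*(7^2 - 1)) = 1 - 240/336 = 0.285714.
Step 4: Under H0, t = rho * sqrt((n-2)/(1-rho^2)) = 0.6667 ~ t(5).
Step 5: Two-sided p-value from the t-distribution with 5 df = 0.534509.
Step 6: alpha = 0.05. fail to reject H0.

rho = 0.2857, p = 0.534509, fail to reject H0 at alpha = 0.05.


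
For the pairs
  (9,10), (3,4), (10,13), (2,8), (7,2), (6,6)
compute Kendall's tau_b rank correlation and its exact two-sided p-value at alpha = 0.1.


Step 1: Enumerate the 15 unordered pairs (i,j) with i<j and classify each by sign(x_j-x_i) * sign(y_j-y_i).
  (1,2):dx=-6,dy=-6->C; (1,3):dx=+1,dy=+3->C; (1,4):dx=-7,dy=-2->C; (1,5):dx=-2,dy=-8->C
  (1,6):dx=-3,dy=-4->C; (2,3):dx=+7,dy=+9->C; (2,4):dx=-1,dy=+4->D; (2,5):dx=+4,dy=-2->D
  (2,6):dx=+3,dy=+2->C; (3,4):dx=-8,dy=-5->C; (3,5):dx=-3,dy=-11->C; (3,6):dx=-4,dy=-7->C
  (4,5):dx=+5,dy=-6->D; (4,6):dx=+4,dy=-2->D; (5,6):dx=-1,dy=+4->D
Step 2: C = 10, D = 5, total pairs = 15.
Step 3: tau = (C - D)/(n(n-1)/2) = (10 - 5)/15 = 0.333333.
Step 4: Exact two-sided p-value (enumerate n! = 720 permutations of y under H0): p = 0.469444.
Step 5: alpha = 0.1. fail to reject H0.

tau_b = 0.3333 (C=10, D=5), p = 0.469444, fail to reject H0.


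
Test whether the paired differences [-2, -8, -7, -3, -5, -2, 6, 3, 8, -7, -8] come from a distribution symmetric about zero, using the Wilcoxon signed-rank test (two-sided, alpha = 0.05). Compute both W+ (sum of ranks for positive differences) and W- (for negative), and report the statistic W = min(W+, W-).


Step 1: Drop any zero differences (none here) and take |d_i|.
|d| = [2, 8, 7, 3, 5, 2, 6, 3, 8, 7, 8]
Step 2: Midrank |d_i| (ties get averaged ranks).
ranks: |2|->1.5, |8|->10, |7|->7.5, |3|->3.5, |5|->5, |2|->1.5, |6|->6, |3|->3.5, |8|->10, |7|->7.5, |8|->10
Step 3: Attach original signs; sum ranks with positive sign and with negative sign.
W+ = 6 + 3.5 + 10 = 19.5
W- = 1.5 + 10 + 7.5 + 3.5 + 5 + 1.5 + 7.5 + 10 = 46.5
(Check: W+ + W- = 66 should equal n(n+1)/2 = 66.)
Step 4: Test statistic W = min(W+, W-) = 19.5.
Step 5: Ties in |d|, so use the tie-corrected normal approximation.
        E[W] = n(n+1)/4 = 11*12/4 = 33.
        Tie groups: |d|=2 (t=2), |d|=3 (t=2), |d|=7 (t=2), |d|=8 (t=3); sum(t^3 - t) = 42.
        Var[W] = n(n+1)(2n+1)/24 - sum(t^3-t)/48 = 3036/24 - 42/48 = 125.625.
        z = (W - E[W]) / sqrt(Var[W]) = (19.5 - 33) / 11.2083 = -1.2045.
        Two-sided p = 2*Phi(z) = 0.228408.
Step 6: alpha = 0.05. fail to reject H0.

W+ = 19.5, W- = 46.5, W = min = 19.5, p = 0.228408, fail to reject H0.


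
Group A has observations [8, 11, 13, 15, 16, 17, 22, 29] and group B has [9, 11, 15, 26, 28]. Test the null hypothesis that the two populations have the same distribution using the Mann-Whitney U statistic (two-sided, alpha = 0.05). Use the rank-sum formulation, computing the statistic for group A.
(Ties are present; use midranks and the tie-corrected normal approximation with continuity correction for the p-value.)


Step 1: Combine and sort all 13 observations; assign midranks.
sorted (value, group): (8,X), (9,Y), (11,X), (11,Y), (13,X), (15,X), (15,Y), (16,X), (17,X), (22,X), (26,Y), (28,Y), (29,X)
ranks: 8->1, 9->2, 11->3.5, 11->3.5, 13->5, 15->6.5, 15->6.5, 16->8, 17->9, 22->10, 26->11, 28->12, 29->13
Step 2: Rank sum for X: R1 = 1 + 3.5 + 5 + 6.5 + 8 + 9 + 10 + 13 = 56.
Step 3: U_X = R1 - n1(n1+1)/2 = 56 - 8*9/2 = 56 - 36 = 20.
       U_Y = n1*n2 - U_X = 40 - 20 = 20.
Step 4: Ties are present, so use the tie-corrected normal approximation (with continuity correction) for the p-value.
Step 5: p-value = 1.000000; compare to alpha = 0.05. fail to reject H0.

U_X = 20, p = 1.000000, fail to reject H0 at alpha = 0.05.
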